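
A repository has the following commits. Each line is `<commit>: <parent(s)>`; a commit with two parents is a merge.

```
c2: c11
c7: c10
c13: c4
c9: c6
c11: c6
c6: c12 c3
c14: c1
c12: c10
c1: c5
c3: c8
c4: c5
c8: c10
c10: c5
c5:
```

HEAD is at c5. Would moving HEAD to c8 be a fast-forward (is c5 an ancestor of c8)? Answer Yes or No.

A fast-forward from c5 to c8 is possible iff c5 is an ancestor of c8.
Ancestors of c8: {c10, c5, c8}.
c5 is among them, so fast-forward is possible.

Yes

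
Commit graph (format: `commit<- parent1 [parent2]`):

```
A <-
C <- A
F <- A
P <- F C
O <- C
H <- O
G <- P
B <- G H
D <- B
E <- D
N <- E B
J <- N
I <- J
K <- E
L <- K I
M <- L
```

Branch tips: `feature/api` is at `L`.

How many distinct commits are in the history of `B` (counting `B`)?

8

Walking parent pointers from B: reachable set = {A, B, C, F, G, H, O, P}.
That is 8 commits.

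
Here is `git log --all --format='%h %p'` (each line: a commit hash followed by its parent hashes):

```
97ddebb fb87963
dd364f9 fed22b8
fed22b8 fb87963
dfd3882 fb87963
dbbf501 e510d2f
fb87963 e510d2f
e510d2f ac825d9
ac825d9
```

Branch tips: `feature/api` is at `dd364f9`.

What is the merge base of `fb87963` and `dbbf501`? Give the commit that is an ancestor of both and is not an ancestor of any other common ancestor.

e510d2f

Ancestors of fb87963: {ac825d9, e510d2f, fb87963}.
Ancestors of dbbf501: {ac825d9, dbbf501, e510d2f}.
Common ancestors: {ac825d9, e510d2f}.
Among these, e510d2f is not an ancestor of any other common ancestor — it is the merge base.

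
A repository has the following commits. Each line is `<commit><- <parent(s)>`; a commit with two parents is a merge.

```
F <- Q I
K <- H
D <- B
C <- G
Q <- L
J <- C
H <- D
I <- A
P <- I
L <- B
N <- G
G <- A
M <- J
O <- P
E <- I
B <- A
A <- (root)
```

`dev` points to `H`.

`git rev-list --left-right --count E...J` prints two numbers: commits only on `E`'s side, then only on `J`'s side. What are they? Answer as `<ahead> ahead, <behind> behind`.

Reachable from E: {A, E, I}.
Reachable from J: {A, C, G, J}.
Only in E's history (ahead): {E, I} — 2.
Only in J's history (behind): {C, G, J} — 3.

2 ahead, 3 behind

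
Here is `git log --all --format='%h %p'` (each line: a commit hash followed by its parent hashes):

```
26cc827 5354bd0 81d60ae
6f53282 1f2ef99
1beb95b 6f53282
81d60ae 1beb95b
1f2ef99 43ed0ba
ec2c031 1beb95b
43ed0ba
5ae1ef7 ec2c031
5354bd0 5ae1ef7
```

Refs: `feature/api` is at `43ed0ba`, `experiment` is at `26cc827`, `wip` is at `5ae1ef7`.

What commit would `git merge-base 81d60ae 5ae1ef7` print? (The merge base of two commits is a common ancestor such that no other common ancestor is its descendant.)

Ancestors of 81d60ae: {1beb95b, 1f2ef99, 43ed0ba, 6f53282, 81d60ae}.
Ancestors of 5ae1ef7: {1beb95b, 1f2ef99, 43ed0ba, 5ae1ef7, 6f53282, ec2c031}.
Common ancestors: {1beb95b, 1f2ef99, 43ed0ba, 6f53282}.
Among these, 1beb95b is not an ancestor of any other common ancestor — it is the merge base.

1beb95b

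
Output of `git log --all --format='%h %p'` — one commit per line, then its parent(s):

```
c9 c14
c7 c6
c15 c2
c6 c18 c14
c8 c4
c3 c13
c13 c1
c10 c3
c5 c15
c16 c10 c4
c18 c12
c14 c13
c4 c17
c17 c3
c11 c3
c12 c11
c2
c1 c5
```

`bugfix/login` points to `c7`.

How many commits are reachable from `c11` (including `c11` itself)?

7

Walking parent pointers from c11: reachable set = {c1, c11, c13, c15, c2, c3, c5}.
That is 7 commits.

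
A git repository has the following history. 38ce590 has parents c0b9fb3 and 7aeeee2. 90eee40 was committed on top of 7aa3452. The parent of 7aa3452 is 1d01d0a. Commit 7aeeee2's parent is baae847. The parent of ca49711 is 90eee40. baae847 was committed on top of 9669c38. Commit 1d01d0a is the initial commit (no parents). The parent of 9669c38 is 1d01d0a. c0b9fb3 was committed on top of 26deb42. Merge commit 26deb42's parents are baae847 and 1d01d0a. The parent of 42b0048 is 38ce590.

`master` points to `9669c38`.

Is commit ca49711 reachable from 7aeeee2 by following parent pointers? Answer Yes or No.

No

Ancestors of 7aeeee2: {1d01d0a, 7aeeee2, 9669c38, baae847}.
ca49711 is not in that set, so it is not an ancestor of 7aeeee2.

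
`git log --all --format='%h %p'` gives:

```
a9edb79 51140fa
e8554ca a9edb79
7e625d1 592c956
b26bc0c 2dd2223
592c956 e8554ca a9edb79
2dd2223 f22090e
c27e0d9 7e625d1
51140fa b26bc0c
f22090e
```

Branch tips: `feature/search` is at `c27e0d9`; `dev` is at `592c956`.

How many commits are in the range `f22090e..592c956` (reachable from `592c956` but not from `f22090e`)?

Reachable from 592c956: {2dd2223, 51140fa, 592c956, a9edb79, b26bc0c, e8554ca, f22090e}.
Reachable from f22090e: {f22090e}.
In 592c956's history but not f22090e's: {2dd2223, 51140fa, 592c956, a9edb79, b26bc0c, e8554ca} — 6 commits.

6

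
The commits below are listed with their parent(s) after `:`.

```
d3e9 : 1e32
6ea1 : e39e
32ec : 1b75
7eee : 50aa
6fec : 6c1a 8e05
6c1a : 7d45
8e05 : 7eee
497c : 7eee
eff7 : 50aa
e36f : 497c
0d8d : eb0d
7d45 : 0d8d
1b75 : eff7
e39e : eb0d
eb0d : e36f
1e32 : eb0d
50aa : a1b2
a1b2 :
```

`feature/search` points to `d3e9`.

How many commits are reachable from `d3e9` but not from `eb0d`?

2

Reachable from d3e9: {1e32, 497c, 50aa, 7eee, a1b2, d3e9, e36f, eb0d}.
Reachable from eb0d: {497c, 50aa, 7eee, a1b2, e36f, eb0d}.
In d3e9's history but not eb0d's: {1e32, d3e9} — 2 commits.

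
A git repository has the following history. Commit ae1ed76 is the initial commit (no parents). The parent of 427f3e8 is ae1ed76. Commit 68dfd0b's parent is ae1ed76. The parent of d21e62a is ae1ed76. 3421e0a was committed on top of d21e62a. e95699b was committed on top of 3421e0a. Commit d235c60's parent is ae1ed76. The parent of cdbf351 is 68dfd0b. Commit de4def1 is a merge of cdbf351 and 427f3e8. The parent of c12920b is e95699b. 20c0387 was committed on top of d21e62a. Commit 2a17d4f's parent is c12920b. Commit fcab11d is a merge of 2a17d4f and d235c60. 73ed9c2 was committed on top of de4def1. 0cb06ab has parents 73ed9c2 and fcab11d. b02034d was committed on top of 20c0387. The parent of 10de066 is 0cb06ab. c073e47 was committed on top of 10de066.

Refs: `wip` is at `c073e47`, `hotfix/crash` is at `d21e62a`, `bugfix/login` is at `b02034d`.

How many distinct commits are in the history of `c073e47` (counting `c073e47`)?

16

Walking parent pointers from c073e47: reachable set = {0cb06ab, 10de066, 2a17d4f, 3421e0a, 427f3e8, 68dfd0b, 73ed9c2, ae1ed76, c073e47, c12920b, cdbf351, d21e62a, d235c60, de4def1, e95699b, fcab11d}.
That is 16 commits.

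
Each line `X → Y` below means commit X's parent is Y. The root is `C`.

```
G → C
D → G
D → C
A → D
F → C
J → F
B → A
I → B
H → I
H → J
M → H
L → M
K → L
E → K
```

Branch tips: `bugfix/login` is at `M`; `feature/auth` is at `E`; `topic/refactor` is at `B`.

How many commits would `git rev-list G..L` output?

9

Reachable from L: {A, B, C, D, F, G, H, I, J, L, M}.
Reachable from G: {C, G}.
In L's history but not G's: {A, B, D, F, H, I, J, L, M} — 9 commits.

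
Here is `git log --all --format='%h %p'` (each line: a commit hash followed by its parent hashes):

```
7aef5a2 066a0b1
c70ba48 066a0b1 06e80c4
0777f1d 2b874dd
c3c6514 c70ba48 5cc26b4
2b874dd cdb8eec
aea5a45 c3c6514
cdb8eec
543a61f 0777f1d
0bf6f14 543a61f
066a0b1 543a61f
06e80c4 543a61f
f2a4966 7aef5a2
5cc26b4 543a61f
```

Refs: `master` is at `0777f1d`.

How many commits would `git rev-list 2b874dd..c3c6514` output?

7

Reachable from c3c6514: {066a0b1, 06e80c4, 0777f1d, 2b874dd, 543a61f, 5cc26b4, c3c6514, c70ba48, cdb8eec}.
Reachable from 2b874dd: {2b874dd, cdb8eec}.
In c3c6514's history but not 2b874dd's: {066a0b1, 06e80c4, 0777f1d, 543a61f, 5cc26b4, c3c6514, c70ba48} — 7 commits.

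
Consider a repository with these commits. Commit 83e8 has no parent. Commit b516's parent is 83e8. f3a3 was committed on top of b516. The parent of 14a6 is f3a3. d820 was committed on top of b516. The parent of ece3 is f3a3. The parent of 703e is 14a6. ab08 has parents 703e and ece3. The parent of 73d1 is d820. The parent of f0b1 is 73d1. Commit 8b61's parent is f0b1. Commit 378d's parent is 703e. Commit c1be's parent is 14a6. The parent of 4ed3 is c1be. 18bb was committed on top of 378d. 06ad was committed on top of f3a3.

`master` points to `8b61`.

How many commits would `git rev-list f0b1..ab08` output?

5

Reachable from ab08: {14a6, 703e, 83e8, ab08, b516, ece3, f3a3}.
Reachable from f0b1: {73d1, 83e8, b516, d820, f0b1}.
In ab08's history but not f0b1's: {14a6, 703e, ab08, ece3, f3a3} — 5 commits.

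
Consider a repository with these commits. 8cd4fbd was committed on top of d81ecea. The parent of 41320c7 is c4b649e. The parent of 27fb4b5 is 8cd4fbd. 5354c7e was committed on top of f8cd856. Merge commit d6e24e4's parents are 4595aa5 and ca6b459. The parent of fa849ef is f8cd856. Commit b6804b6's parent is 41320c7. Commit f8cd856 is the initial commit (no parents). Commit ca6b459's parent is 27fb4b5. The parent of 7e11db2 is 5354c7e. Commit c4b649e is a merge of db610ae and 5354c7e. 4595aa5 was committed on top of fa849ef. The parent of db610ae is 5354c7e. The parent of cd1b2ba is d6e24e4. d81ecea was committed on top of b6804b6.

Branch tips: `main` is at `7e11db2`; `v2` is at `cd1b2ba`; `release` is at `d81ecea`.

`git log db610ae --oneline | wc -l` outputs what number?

3

Walking parent pointers from db610ae: reachable set = {5354c7e, db610ae, f8cd856}.
That is 3 commits.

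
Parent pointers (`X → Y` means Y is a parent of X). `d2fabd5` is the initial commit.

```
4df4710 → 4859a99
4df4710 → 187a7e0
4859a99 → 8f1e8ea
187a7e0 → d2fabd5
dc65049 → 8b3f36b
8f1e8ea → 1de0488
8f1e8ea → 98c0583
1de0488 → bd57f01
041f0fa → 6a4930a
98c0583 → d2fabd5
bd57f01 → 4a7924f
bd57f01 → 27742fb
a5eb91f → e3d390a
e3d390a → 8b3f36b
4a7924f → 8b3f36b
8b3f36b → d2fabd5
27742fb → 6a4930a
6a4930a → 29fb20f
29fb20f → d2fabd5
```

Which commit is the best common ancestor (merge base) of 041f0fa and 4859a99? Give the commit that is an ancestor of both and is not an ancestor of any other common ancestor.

Ancestors of 041f0fa: {041f0fa, 29fb20f, 6a4930a, d2fabd5}.
Ancestors of 4859a99: {1de0488, 27742fb, 29fb20f, 4859a99, 4a7924f, 6a4930a, 8b3f36b, 8f1e8ea, 98c0583, bd57f01, d2fabd5}.
Common ancestors: {29fb20f, 6a4930a, d2fabd5}.
Among these, 6a4930a is not an ancestor of any other common ancestor — it is the merge base.

6a4930a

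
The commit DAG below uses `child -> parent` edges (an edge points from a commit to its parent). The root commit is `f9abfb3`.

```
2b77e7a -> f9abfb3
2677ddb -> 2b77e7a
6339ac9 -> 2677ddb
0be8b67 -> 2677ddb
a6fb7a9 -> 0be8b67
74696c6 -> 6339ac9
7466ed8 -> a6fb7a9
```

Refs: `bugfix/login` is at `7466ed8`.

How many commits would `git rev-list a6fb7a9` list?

Walking parent pointers from a6fb7a9: reachable set = {0be8b67, 2677ddb, 2b77e7a, a6fb7a9, f9abfb3}.
That is 5 commits.

5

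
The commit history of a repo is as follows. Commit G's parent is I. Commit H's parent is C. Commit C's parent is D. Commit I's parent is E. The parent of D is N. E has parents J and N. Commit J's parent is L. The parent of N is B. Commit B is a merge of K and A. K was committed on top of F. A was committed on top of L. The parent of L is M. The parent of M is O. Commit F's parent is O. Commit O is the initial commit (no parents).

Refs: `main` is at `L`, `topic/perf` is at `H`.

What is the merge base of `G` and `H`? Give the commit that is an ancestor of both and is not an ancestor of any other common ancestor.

Ancestors of G: {A, B, E, F, G, I, J, K, L, M, N, O}.
Ancestors of H: {A, B, C, D, F, H, K, L, M, N, O}.
Common ancestors: {A, B, F, K, L, M, N, O}.
Among these, N is not an ancestor of any other common ancestor — it is the merge base.

N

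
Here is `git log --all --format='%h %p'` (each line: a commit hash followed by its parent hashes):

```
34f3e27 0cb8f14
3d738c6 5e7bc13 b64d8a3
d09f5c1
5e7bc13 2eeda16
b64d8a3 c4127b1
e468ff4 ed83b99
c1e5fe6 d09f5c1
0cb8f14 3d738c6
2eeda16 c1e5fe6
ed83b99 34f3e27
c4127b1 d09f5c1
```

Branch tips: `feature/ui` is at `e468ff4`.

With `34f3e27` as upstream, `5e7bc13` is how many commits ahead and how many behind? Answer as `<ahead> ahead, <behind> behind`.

Reachable from 5e7bc13: {2eeda16, 5e7bc13, c1e5fe6, d09f5c1}.
Reachable from 34f3e27: {0cb8f14, 2eeda16, 34f3e27, 3d738c6, 5e7bc13, b64d8a3, c1e5fe6, c4127b1, d09f5c1}.
Only in 5e7bc13's history (ahead): {} — 0.
Only in 34f3e27's history (behind): {0cb8f14, 34f3e27, 3d738c6, b64d8a3, c4127b1} — 5.

0 ahead, 5 behind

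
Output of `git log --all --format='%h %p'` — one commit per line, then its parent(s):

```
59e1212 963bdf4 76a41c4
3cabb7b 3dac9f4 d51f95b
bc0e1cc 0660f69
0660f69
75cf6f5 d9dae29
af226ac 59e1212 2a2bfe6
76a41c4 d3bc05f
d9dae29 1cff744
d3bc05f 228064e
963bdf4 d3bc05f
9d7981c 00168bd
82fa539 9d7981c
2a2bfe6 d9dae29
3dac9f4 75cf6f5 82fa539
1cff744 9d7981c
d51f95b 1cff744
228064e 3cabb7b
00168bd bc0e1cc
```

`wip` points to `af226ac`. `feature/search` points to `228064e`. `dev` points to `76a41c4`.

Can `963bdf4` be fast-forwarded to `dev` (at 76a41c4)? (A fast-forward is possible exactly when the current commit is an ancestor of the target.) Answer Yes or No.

A fast-forward from 963bdf4 to 76a41c4 is possible iff 963bdf4 is an ancestor of 76a41c4.
Ancestors of 76a41c4: {00168bd, 0660f69, 1cff744, 228064e, 3cabb7b, 3dac9f4, 75cf6f5, 76a41c4, 82fa539, 9d7981c, bc0e1cc, d3bc05f, d51f95b, d9dae29}.
963bdf4 is not among them, so fast-forward is not possible.

No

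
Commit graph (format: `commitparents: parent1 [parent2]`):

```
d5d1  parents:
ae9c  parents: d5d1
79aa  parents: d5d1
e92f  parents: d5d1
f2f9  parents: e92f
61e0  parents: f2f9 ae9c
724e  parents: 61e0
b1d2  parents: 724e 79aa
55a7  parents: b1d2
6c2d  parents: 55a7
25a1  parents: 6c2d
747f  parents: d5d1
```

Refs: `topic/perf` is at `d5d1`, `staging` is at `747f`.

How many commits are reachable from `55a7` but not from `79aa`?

7

Reachable from 55a7: {55a7, 61e0, 724e, 79aa, ae9c, b1d2, d5d1, e92f, f2f9}.
Reachable from 79aa: {79aa, d5d1}.
In 55a7's history but not 79aa's: {55a7, 61e0, 724e, ae9c, b1d2, e92f, f2f9} — 7 commits.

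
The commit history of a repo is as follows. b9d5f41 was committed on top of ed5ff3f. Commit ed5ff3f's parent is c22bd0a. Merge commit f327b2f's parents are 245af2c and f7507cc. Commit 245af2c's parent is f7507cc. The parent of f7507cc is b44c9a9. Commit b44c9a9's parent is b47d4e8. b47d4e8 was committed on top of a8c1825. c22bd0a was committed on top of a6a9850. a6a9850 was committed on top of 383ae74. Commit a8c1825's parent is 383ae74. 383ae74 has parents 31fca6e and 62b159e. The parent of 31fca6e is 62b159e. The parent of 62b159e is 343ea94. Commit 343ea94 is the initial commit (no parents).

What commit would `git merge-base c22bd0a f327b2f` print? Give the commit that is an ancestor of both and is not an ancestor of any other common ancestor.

Ancestors of c22bd0a: {31fca6e, 343ea94, 383ae74, 62b159e, a6a9850, c22bd0a}.
Ancestors of f327b2f: {245af2c, 31fca6e, 343ea94, 383ae74, 62b159e, a8c1825, b44c9a9, b47d4e8, f327b2f, f7507cc}.
Common ancestors: {31fca6e, 343ea94, 383ae74, 62b159e}.
Among these, 383ae74 is not an ancestor of any other common ancestor — it is the merge base.

383ae74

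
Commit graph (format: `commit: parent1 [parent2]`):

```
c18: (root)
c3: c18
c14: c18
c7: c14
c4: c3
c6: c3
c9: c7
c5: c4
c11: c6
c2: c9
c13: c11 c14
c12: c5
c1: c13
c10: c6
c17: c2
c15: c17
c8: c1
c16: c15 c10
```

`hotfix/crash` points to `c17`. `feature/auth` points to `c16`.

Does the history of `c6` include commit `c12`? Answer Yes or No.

No

Ancestors of c6: {c18, c3, c6}.
c12 is not in that set, so it is not an ancestor of c6.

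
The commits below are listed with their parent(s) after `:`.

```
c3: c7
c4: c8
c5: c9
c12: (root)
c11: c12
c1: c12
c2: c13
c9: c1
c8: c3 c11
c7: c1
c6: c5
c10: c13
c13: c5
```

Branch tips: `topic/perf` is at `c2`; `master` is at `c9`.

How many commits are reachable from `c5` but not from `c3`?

Reachable from c5: {c1, c12, c5, c9}.
Reachable from c3: {c1, c12, c3, c7}.
In c5's history but not c3's: {c5, c9} — 2 commits.

2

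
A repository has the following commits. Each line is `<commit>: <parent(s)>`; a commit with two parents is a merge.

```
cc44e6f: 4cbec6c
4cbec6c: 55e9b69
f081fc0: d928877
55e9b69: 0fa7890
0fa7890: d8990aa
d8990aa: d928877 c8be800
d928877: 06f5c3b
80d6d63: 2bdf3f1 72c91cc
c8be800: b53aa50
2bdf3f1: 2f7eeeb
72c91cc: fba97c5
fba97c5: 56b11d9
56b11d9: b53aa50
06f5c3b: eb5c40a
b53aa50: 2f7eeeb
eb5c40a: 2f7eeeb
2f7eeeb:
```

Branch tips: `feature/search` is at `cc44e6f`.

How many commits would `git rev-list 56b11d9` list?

3

Walking parent pointers from 56b11d9: reachable set = {2f7eeeb, 56b11d9, b53aa50}.
That is 3 commits.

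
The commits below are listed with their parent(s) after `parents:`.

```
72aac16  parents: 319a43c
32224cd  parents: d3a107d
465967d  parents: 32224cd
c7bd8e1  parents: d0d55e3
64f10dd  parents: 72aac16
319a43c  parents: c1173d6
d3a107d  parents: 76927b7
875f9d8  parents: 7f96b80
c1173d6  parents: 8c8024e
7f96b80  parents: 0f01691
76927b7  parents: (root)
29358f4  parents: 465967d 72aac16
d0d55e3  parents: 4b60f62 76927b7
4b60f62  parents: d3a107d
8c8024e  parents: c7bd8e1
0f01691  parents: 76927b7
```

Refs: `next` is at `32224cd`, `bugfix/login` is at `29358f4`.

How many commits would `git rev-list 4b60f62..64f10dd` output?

Reachable from 64f10dd: {319a43c, 4b60f62, 64f10dd, 72aac16, 76927b7, 8c8024e, c1173d6, c7bd8e1, d0d55e3, d3a107d}.
Reachable from 4b60f62: {4b60f62, 76927b7, d3a107d}.
In 64f10dd's history but not 4b60f62's: {319a43c, 64f10dd, 72aac16, 8c8024e, c1173d6, c7bd8e1, d0d55e3} — 7 commits.

7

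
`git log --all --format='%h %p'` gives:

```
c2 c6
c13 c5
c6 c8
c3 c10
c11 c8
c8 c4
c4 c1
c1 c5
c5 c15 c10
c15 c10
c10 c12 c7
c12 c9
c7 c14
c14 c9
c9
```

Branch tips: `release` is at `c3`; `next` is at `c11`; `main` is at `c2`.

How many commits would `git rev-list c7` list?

Walking parent pointers from c7: reachable set = {c14, c7, c9}.
That is 3 commits.

3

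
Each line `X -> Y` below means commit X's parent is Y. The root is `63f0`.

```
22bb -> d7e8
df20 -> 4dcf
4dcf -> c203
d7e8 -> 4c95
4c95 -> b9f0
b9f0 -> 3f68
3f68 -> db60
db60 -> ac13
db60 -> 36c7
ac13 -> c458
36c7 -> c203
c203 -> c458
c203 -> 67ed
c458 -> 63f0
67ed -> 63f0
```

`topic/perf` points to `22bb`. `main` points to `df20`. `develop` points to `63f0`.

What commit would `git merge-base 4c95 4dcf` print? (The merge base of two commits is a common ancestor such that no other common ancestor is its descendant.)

c203

Ancestors of 4c95: {36c7, 3f68, 4c95, 63f0, 67ed, ac13, b9f0, c203, c458, db60}.
Ancestors of 4dcf: {4dcf, 63f0, 67ed, c203, c458}.
Common ancestors: {63f0, 67ed, c203, c458}.
Among these, c203 is not an ancestor of any other common ancestor — it is the merge base.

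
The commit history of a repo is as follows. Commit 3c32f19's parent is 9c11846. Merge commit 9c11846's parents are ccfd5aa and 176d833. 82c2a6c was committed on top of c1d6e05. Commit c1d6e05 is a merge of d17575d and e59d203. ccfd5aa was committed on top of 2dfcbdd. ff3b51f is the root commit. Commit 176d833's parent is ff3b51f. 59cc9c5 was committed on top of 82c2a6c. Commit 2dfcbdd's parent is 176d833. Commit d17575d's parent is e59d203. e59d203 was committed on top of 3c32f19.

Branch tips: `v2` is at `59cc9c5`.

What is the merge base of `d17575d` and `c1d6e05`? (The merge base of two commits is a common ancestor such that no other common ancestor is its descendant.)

d17575d

Ancestors of d17575d: {176d833, 2dfcbdd, 3c32f19, 9c11846, ccfd5aa, d17575d, e59d203, ff3b51f}.
Ancestors of c1d6e05: {176d833, 2dfcbdd, 3c32f19, 9c11846, c1d6e05, ccfd5aa, d17575d, e59d203, ff3b51f}.
Common ancestors: {176d833, 2dfcbdd, 3c32f19, 9c11846, ccfd5aa, d17575d, e59d203, ff3b51f}.
Among these, d17575d is not an ancestor of any other common ancestor — it is the merge base.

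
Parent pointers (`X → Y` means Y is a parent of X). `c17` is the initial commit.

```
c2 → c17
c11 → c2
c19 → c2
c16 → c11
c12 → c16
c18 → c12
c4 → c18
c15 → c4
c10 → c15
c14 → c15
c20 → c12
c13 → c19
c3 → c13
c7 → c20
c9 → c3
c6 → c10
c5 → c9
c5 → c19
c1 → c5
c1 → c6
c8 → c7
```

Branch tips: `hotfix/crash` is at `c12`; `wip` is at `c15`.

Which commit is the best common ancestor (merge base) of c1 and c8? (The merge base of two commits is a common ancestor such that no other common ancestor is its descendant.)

c12

Ancestors of c1: {c1, c10, c11, c12, c13, c15, c16, c17, c18, c19, c2, c3, c4, c5, c6, c9}.
Ancestors of c8: {c11, c12, c16, c17, c2, c20, c7, c8}.
Common ancestors: {c11, c12, c16, c17, c2}.
Among these, c12 is not an ancestor of any other common ancestor — it is the merge base.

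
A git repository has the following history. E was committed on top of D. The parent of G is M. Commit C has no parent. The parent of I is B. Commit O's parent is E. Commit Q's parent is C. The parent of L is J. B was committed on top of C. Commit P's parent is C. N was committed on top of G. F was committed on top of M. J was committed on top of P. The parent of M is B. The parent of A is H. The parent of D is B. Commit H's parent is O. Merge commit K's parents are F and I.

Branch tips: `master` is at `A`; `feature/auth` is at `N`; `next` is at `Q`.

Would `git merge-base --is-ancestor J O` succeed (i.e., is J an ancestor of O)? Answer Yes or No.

No

Ancestors of O: {B, C, D, E, O}.
J is not in that set, so it is not an ancestor of O.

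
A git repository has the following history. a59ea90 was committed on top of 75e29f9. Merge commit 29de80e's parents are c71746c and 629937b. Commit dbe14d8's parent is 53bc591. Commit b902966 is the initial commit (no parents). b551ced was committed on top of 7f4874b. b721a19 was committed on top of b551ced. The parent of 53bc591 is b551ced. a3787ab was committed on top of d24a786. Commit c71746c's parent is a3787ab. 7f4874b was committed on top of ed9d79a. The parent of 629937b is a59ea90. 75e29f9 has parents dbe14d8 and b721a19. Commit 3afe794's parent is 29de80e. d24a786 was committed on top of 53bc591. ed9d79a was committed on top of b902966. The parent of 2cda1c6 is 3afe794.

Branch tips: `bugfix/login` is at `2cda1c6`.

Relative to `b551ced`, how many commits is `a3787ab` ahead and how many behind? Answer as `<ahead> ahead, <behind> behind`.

3 ahead, 0 behind

Reachable from a3787ab: {53bc591, 7f4874b, a3787ab, b551ced, b902966, d24a786, ed9d79a}.
Reachable from b551ced: {7f4874b, b551ced, b902966, ed9d79a}.
Only in a3787ab's history (ahead): {53bc591, a3787ab, d24a786} — 3.
Only in b551ced's history (behind): {} — 0.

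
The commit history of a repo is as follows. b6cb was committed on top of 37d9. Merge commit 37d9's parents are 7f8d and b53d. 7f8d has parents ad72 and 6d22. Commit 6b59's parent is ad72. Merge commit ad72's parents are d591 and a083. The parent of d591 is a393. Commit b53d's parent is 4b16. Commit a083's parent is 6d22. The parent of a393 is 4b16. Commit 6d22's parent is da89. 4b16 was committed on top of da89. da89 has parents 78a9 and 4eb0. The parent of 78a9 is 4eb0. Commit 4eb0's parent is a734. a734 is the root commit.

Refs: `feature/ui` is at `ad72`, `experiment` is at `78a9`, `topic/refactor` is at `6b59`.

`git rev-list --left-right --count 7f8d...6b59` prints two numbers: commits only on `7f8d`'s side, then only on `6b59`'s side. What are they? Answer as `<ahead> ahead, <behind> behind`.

1 ahead, 1 behind

Reachable from 7f8d: {4b16, 4eb0, 6d22, 78a9, 7f8d, a083, a393, a734, ad72, d591, da89}.
Reachable from 6b59: {4b16, 4eb0, 6b59, 6d22, 78a9, a083, a393, a734, ad72, d591, da89}.
Only in 7f8d's history (ahead): {7f8d} — 1.
Only in 6b59's history (behind): {6b59} — 1.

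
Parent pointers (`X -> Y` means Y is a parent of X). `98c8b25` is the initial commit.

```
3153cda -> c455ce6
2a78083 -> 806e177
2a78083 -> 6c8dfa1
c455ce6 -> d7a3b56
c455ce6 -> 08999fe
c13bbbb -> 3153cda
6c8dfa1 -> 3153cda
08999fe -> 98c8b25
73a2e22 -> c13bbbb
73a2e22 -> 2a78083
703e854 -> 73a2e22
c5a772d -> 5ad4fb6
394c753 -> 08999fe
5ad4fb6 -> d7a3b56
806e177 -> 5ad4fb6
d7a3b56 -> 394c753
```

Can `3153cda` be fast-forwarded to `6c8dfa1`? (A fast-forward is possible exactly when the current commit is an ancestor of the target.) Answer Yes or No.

Yes

A fast-forward from 3153cda to 6c8dfa1 is possible iff 3153cda is an ancestor of 6c8dfa1.
Ancestors of 6c8dfa1: {08999fe, 3153cda, 394c753, 6c8dfa1, 98c8b25, c455ce6, d7a3b56}.
3153cda is among them, so fast-forward is possible.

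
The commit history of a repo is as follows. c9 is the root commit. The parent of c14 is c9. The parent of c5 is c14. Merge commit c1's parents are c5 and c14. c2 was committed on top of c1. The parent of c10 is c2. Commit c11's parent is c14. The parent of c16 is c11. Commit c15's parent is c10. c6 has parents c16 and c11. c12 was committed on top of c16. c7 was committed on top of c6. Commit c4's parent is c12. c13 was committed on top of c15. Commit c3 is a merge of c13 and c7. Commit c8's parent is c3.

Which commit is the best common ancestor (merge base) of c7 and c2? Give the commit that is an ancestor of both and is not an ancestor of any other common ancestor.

Ancestors of c7: {c11, c14, c16, c6, c7, c9}.
Ancestors of c2: {c1, c14, c2, c5, c9}.
Common ancestors: {c14, c9}.
Among these, c14 is not an ancestor of any other common ancestor — it is the merge base.

c14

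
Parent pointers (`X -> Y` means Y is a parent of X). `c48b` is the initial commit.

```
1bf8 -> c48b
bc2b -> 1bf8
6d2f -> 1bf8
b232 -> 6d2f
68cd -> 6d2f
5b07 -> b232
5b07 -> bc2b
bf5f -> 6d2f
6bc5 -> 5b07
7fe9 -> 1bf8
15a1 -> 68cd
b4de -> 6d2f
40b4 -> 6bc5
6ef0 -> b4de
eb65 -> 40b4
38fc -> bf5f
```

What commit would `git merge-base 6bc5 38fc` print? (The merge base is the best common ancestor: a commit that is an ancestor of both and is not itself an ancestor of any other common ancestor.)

Ancestors of 6bc5: {1bf8, 5b07, 6bc5, 6d2f, b232, bc2b, c48b}.
Ancestors of 38fc: {1bf8, 38fc, 6d2f, bf5f, c48b}.
Common ancestors: {1bf8, 6d2f, c48b}.
Among these, 6d2f is not an ancestor of any other common ancestor — it is the merge base.

6d2f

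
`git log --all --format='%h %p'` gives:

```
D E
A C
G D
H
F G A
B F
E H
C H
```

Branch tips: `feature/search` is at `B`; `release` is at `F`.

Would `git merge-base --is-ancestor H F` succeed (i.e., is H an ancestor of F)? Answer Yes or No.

Yes

Ancestors of F (commits reachable by following parents): {A, C, D, E, F, G, H}.
H is in that set, so it is an ancestor of F.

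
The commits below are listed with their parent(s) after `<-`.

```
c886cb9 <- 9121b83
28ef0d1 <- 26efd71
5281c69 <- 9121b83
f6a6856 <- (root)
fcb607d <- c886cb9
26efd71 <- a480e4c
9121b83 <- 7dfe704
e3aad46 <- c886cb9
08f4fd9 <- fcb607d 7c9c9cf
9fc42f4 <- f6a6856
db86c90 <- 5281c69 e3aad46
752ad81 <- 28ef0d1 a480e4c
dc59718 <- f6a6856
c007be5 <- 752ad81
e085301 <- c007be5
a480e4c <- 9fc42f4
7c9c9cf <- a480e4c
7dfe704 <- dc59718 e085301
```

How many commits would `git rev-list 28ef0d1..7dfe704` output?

Reachable from 7dfe704: {26efd71, 28ef0d1, 752ad81, 7dfe704, 9fc42f4, a480e4c, c007be5, dc59718, e085301, f6a6856}.
Reachable from 28ef0d1: {26efd71, 28ef0d1, 9fc42f4, a480e4c, f6a6856}.
In 7dfe704's history but not 28ef0d1's: {752ad81, 7dfe704, c007be5, dc59718, e085301} — 5 commits.

5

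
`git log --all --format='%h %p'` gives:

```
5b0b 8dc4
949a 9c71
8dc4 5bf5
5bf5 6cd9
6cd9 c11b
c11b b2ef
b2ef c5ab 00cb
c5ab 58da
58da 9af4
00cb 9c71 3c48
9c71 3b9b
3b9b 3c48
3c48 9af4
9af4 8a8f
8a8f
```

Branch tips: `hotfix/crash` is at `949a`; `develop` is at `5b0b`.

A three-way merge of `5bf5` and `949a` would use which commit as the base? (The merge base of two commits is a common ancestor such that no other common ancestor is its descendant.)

9c71

Ancestors of 5bf5: {00cb, 3b9b, 3c48, 58da, 5bf5, 6cd9, 8a8f, 9af4, 9c71, b2ef, c11b, c5ab}.
Ancestors of 949a: {3b9b, 3c48, 8a8f, 949a, 9af4, 9c71}.
Common ancestors: {3b9b, 3c48, 8a8f, 9af4, 9c71}.
Among these, 9c71 is not an ancestor of any other common ancestor — it is the merge base.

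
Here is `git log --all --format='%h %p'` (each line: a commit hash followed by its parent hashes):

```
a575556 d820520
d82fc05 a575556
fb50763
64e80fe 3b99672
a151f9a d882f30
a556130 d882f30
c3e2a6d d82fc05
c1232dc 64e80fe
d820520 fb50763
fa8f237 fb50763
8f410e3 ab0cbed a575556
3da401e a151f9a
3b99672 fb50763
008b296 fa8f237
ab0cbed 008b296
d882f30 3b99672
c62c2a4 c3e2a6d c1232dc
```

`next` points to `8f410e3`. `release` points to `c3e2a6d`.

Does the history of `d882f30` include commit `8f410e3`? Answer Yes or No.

Ancestors of d882f30: {3b99672, d882f30, fb50763}.
8f410e3 is not in that set, so it is not an ancestor of d882f30.

No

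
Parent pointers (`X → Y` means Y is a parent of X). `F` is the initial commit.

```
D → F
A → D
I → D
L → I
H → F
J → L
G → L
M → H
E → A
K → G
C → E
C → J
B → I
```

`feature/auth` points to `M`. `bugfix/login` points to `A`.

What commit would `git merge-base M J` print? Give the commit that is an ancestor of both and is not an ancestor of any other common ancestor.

Ancestors of M: {F, H, M}.
Ancestors of J: {D, F, I, J, L}.
Common ancestors: {F}.
The only common ancestor is F, so it is the merge base.

F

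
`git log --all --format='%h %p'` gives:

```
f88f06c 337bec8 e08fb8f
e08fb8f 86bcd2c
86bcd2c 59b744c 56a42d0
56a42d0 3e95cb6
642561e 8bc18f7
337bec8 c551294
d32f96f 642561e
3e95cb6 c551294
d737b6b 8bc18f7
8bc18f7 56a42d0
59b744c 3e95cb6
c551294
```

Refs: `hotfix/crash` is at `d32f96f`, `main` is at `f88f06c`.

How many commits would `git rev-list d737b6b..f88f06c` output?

Reachable from f88f06c: {337bec8, 3e95cb6, 56a42d0, 59b744c, 86bcd2c, c551294, e08fb8f, f88f06c}.
Reachable from d737b6b: {3e95cb6, 56a42d0, 8bc18f7, c551294, d737b6b}.
In f88f06c's history but not d737b6b's: {337bec8, 59b744c, 86bcd2c, e08fb8f, f88f06c} — 5 commits.

5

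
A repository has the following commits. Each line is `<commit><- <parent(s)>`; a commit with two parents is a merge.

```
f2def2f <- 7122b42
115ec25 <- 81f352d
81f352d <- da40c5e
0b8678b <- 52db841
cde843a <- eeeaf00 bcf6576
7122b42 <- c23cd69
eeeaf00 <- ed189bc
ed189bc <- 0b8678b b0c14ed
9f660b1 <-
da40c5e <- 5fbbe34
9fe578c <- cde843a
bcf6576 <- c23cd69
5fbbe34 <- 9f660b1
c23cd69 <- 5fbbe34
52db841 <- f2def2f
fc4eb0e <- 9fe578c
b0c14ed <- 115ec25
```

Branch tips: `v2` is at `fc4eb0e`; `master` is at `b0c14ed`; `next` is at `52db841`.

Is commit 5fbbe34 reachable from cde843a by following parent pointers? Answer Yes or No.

Ancestors of cde843a (commits reachable by following parents): {0b8678b, 115ec25, 52db841, 5fbbe34, 7122b42, 81f352d, 9f660b1, b0c14ed, bcf6576, c23cd69, cde843a, da40c5e, ed189bc, eeeaf00, f2def2f}.
5fbbe34 is in that set, so it is an ancestor of cde843a.

Yes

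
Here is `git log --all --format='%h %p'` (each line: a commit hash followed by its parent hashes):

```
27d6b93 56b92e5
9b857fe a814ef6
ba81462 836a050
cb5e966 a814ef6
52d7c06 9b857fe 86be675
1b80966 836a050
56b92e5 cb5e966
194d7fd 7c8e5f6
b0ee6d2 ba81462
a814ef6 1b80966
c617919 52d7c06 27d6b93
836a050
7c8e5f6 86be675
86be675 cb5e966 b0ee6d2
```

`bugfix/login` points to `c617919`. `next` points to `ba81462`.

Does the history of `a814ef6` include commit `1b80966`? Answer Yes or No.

Yes

Ancestors of a814ef6 (commits reachable by following parents): {1b80966, 836a050, a814ef6}.
1b80966 is in that set, so it is an ancestor of a814ef6.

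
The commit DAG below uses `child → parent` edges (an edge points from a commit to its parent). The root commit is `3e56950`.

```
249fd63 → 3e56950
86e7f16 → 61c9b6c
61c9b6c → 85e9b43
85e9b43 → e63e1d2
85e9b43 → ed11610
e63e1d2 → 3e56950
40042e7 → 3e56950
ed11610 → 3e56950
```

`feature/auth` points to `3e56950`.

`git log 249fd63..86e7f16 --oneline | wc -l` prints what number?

Reachable from 86e7f16: {3e56950, 61c9b6c, 85e9b43, 86e7f16, e63e1d2, ed11610}.
Reachable from 249fd63: {249fd63, 3e56950}.
In 86e7f16's history but not 249fd63's: {61c9b6c, 85e9b43, 86e7f16, e63e1d2, ed11610} — 5 commits.

5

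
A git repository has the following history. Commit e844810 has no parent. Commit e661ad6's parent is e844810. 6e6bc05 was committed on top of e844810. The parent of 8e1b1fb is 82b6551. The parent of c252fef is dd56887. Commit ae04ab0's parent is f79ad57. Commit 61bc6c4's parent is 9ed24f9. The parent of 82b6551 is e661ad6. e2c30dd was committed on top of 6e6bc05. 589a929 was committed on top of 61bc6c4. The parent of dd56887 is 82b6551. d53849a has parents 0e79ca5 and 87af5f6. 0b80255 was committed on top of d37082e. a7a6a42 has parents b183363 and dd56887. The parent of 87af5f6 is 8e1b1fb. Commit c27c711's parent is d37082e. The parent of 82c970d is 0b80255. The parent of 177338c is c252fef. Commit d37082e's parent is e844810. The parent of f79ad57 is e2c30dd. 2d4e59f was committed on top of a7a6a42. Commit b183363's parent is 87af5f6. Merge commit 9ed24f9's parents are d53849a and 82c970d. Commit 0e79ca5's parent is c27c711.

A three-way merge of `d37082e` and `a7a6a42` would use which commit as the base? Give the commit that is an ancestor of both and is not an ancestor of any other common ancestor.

e844810

Ancestors of d37082e: {d37082e, e844810}.
Ancestors of a7a6a42: {82b6551, 87af5f6, 8e1b1fb, a7a6a42, b183363, dd56887, e661ad6, e844810}.
Common ancestors: {e844810}.
The only common ancestor is e844810, so it is the merge base.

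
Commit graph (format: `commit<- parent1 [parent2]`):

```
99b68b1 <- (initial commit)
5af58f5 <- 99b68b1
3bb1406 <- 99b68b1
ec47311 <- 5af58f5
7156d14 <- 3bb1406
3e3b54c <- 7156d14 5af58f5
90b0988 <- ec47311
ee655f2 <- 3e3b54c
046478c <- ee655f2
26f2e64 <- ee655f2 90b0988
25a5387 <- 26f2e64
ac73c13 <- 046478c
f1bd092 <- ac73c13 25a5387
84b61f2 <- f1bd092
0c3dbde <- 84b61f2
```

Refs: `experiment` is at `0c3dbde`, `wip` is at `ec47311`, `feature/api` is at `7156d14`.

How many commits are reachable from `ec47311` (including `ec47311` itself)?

Walking parent pointers from ec47311: reachable set = {5af58f5, 99b68b1, ec47311}.
That is 3 commits.

3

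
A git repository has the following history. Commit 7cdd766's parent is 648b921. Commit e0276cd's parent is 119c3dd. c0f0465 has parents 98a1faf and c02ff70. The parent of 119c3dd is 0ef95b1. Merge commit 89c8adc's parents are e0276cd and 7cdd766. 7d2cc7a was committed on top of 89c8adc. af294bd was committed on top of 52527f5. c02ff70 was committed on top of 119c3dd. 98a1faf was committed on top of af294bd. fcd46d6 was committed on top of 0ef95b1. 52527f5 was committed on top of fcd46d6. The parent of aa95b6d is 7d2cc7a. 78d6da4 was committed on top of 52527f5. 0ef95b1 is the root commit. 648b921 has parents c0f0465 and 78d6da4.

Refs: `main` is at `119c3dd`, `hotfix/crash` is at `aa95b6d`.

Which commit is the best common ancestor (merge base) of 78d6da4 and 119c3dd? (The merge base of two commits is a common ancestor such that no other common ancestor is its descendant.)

Ancestors of 78d6da4: {0ef95b1, 52527f5, 78d6da4, fcd46d6}.
Ancestors of 119c3dd: {0ef95b1, 119c3dd}.
Common ancestors: {0ef95b1}.
The only common ancestor is 0ef95b1, so it is the merge base.

0ef95b1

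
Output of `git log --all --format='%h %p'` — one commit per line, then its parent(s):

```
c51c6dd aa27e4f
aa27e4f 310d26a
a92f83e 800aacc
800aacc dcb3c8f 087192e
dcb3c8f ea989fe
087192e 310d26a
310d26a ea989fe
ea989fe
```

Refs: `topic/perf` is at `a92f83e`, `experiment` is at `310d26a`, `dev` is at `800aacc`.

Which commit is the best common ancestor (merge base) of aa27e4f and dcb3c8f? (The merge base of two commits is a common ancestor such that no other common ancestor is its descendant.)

ea989fe

Ancestors of aa27e4f: {310d26a, aa27e4f, ea989fe}.
Ancestors of dcb3c8f: {dcb3c8f, ea989fe}.
Common ancestors: {ea989fe}.
The only common ancestor is ea989fe, so it is the merge base.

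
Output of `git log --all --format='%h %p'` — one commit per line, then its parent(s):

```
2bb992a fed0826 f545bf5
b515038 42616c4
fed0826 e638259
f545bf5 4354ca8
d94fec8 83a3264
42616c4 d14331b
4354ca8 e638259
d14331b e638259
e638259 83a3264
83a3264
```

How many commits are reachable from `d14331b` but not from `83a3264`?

Reachable from d14331b: {83a3264, d14331b, e638259}.
Reachable from 83a3264: {83a3264}.
In d14331b's history but not 83a3264's: {d14331b, e638259} — 2 commits.

2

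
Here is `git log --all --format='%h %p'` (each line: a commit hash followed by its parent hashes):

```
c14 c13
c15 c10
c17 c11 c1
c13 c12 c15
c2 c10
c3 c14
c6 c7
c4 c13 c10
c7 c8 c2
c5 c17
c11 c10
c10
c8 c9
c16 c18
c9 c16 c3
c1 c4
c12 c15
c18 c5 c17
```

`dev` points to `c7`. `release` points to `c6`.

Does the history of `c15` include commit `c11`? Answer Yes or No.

Ancestors of c15: {c10, c15}.
c11 is not in that set, so it is not an ancestor of c15.

No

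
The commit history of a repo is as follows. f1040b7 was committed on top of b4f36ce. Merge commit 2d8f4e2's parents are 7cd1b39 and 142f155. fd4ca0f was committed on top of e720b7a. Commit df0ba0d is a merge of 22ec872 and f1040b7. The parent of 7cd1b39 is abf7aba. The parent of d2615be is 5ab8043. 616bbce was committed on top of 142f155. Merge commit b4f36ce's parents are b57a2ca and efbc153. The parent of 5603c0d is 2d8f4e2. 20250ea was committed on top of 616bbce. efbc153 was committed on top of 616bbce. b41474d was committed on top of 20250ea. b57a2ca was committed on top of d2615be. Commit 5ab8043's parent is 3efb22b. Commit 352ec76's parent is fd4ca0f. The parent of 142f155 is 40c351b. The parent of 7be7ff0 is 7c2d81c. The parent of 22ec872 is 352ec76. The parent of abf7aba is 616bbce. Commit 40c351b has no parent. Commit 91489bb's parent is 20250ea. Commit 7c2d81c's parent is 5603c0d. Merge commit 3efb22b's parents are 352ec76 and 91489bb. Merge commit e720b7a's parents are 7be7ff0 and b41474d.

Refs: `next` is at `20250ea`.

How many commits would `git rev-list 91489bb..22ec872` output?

11

Reachable from 22ec872: {142f155, 20250ea, 22ec872, 2d8f4e2, 352ec76, 40c351b, 5603c0d, 616bbce, 7be7ff0, 7c2d81c, 7cd1b39, abf7aba, b41474d, e720b7a, fd4ca0f}.
Reachable from 91489bb: {142f155, 20250ea, 40c351b, 616bbce, 91489bb}.
In 22ec872's history but not 91489bb's: {22ec872, 2d8f4e2, 352ec76, 5603c0d, 7be7ff0, 7c2d81c, 7cd1b39, abf7aba, b41474d, e720b7a, fd4ca0f} — 11 commits.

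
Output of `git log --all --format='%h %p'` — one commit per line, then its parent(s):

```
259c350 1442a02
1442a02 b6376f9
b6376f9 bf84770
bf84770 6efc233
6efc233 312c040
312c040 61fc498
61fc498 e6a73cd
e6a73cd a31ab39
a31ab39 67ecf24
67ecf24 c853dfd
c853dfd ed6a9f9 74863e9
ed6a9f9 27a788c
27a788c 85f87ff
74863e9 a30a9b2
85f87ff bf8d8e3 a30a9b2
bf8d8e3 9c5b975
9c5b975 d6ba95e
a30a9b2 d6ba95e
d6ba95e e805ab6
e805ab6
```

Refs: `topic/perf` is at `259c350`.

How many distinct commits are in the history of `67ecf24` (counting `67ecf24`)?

11

Walking parent pointers from 67ecf24: reachable set = {27a788c, 67ecf24, 74863e9, 85f87ff, 9c5b975, a30a9b2, bf8d8e3, c853dfd, d6ba95e, e805ab6, ed6a9f9}.
That is 11 commits.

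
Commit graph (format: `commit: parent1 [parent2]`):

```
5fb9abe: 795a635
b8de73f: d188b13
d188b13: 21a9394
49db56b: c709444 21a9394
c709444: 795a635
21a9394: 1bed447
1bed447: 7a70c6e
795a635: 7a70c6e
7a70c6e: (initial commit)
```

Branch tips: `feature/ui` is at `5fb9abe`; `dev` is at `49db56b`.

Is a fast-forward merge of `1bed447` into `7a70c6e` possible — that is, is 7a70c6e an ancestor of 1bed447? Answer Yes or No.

Yes

A fast-forward from 7a70c6e to 1bed447 is possible iff 7a70c6e is an ancestor of 1bed447.
Ancestors of 1bed447: {1bed447, 7a70c6e}.
7a70c6e is among them, so fast-forward is possible.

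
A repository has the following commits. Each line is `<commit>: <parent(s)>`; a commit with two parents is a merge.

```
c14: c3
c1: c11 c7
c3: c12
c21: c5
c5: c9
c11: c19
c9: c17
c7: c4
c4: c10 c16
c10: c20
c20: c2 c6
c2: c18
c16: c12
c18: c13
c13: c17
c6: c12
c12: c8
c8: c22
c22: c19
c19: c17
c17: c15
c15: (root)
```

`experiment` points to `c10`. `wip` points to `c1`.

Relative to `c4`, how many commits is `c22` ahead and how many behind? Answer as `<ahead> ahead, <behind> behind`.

0 ahead, 10 behind

Reachable from c22: {c15, c17, c19, c22}.
Reachable from c4: {c10, c12, c13, c15, c16, c17, c18, c19, c2, c20, c22, c4, c6, c8}.
Only in c22's history (ahead): {} — 0.
Only in c4's history (behind): {c10, c12, c13, c16, c18, c2, c20, c4, c6, c8} — 10.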